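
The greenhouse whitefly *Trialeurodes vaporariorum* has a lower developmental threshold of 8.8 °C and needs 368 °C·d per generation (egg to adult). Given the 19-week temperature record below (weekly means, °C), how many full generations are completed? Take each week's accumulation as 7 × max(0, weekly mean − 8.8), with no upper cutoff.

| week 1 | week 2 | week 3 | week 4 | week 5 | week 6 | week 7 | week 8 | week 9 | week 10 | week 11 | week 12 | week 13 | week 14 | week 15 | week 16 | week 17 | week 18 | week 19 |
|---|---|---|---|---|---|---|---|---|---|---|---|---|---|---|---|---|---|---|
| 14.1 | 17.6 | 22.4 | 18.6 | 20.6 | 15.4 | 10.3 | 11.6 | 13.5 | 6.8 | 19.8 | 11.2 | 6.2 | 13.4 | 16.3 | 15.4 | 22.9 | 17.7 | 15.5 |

Weekly DD (7 × max(0, T̄ − 8.8)): 37.1, 61.6, 95.2, 68.6, 82.6, 46.2, 10.5, 19.6, 32.9, 0.0, 77.0, 16.8, 0.0, 32.2, 52.5, 46.2, 98.7, 62.3, 46.9.
Season total = 886.9 DD.
Complete generations = ⌊886.9 / 368⌋ = 2.

2 generations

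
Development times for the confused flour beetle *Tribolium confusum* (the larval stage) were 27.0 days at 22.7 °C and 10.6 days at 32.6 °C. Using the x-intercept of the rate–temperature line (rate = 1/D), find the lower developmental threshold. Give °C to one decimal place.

16.3 °C

Linear rate model ⇒ the product D·(T − T_b) is constant across temperatures.
27.0·(22.7 − T_b) = 10.6·(32.6 − T_b)
T_b = (27.0·22.7 − 10.6·32.6) / (27.0 − 10.6) = 267.34 / 16.4 = 16.301 °C ≈ 16.3 °C.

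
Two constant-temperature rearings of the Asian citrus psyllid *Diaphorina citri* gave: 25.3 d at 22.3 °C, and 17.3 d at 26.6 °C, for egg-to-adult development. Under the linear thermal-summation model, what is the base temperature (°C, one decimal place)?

13.0 °C

Under the model K = D·(T − T_b), so D₁·(T₁ − T_b) = D₂·(T₂ − T_b).
25.3·(22.3 − T_b) = 17.3·(26.6 − T_b)
T_b = (25.3·22.3 − 17.3·26.6) / (25.3 − 17.3) = 104.01 / 8.0 = 13.001 °C ≈ 13.0 °C.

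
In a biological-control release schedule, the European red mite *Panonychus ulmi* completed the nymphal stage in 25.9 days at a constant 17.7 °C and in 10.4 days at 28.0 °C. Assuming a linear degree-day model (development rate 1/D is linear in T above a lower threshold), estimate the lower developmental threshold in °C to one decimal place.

Linear rate model ⇒ the product D·(T − T_b) is constant across temperatures.
25.9·(17.7 − T_b) = 10.4·(28.0 − T_b)
T_b = (25.9·17.7 − 10.4·28.0) / (25.9 − 10.4) = 167.23 / 15.5 = 10.789 °C ≈ 10.8 °C.

10.8 °C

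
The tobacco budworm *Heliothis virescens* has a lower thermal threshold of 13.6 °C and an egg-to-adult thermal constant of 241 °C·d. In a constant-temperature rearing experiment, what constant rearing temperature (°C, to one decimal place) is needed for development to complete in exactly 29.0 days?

21.9 °C

Required daily accumulation = 241 / 29.0 = 8.310 DD/day.
T = T_base + 8.310 = 13.6 + 8.310 = 21.910 ≈ 21.9 °C.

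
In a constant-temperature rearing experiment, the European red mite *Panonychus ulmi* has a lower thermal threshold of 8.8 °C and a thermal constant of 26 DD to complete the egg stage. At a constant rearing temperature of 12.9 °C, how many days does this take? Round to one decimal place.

6.3 days

Daily accumulation = 12.9 − 8.8 = 4.1 DD/day.
Duration = 26 / 4.1 = 6.341 ≈ 6.3 days.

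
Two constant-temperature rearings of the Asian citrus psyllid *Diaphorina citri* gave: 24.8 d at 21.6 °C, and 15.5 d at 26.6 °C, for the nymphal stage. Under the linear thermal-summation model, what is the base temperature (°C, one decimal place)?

Linear rate model ⇒ the product D·(T − T_b) is constant across temperatures.
24.8·(21.6 − T_b) = 15.5·(26.6 − T_b)
T_b = (24.8·21.6 − 15.5·26.6) / (24.8 − 15.5) = 123.38 / 9.3 = 13.267 °C ≈ 13.3 °C.

13.3 °C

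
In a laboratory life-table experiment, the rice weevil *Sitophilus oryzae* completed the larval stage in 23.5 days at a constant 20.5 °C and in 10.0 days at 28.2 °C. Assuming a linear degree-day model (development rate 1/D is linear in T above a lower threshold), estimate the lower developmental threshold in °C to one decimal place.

Equal thermal constants: D₁(T₁ − T_b) = D₂(T₂ − T_b).
23.5·(20.5 − T_b) = 10.0·(28.2 − T_b)
T_b = (23.5·20.5 − 10.0·28.2) / (23.5 − 10.0) = 199.75 / 13.5 = 14.796 °C ≈ 14.8 °C.

14.8 °C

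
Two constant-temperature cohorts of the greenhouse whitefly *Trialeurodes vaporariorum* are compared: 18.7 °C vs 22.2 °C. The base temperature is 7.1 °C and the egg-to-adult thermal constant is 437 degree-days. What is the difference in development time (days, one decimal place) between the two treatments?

At 18.7 °C: 437 / (18.7 − 7.1) = 437 / 11.6 = 37.672 d.
At 22.2 °C: 437 / (22.2 − 7.1) = 437 / 15.1 = 28.940 d.
Difference = |37.672 − 28.940| = 8.732 ≈ 8.7 days.

8.7 days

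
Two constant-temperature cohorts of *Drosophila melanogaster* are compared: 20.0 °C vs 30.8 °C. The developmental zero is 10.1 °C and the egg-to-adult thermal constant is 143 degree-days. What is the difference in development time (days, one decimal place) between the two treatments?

7.5 days

At 20.0 °C: 143 / (20.0 − 10.1) = 143 / 9.9 = 14.444 d.
At 30.8 °C: 143 / (30.8 − 10.1) = 143 / 20.7 = 6.908 d.
Difference = |14.444 − 6.908| = 7.536 ≈ 7.5 days.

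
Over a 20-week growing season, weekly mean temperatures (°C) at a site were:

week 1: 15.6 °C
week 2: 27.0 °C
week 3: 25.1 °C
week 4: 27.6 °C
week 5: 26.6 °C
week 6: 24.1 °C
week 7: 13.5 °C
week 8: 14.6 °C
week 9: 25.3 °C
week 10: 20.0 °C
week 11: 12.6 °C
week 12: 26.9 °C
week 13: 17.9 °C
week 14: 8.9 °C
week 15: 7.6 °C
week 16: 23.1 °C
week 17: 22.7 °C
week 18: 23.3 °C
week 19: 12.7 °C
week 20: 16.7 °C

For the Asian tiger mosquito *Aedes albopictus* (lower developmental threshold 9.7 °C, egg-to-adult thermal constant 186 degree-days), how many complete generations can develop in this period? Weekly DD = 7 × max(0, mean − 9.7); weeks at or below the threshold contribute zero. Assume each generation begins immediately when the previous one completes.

Weekly DD (7 × max(0, T̄ − 9.7)): 41.3, 121.1, 107.8, 125.3, 118.3, 100.8, 26.6, 34.3, 109.2, 72.1, 20.3, 120.4, 57.4, 0.0, 0.0, 93.8, 91.0, 95.2, 21.0, 49.0.
Season total = 1404.9 DD.
Complete generations = ⌊1404.9 / 186⌋ = 7.

7 generations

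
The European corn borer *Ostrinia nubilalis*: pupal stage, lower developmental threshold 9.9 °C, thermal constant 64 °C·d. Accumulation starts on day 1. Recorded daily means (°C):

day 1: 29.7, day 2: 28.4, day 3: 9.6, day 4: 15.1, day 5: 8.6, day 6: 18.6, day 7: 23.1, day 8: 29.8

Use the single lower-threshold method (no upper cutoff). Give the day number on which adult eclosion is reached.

day 7

Daily DD above 9.9 °C: 19.8, 18.5, 0.0, 5.2, 0.0, 8.7, 13.2, 19.9.
Cumulative: 19.8, 38.3, 38.3, 43.5, 43.5, 52.2, 65.4, 85.3.
The total first reaches 64 DD on day 7.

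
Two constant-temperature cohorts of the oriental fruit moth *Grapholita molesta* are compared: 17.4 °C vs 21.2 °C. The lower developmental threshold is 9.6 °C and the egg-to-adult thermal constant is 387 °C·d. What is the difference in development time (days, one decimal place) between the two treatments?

16.3 days

At 17.4 °C: 387 / (17.4 − 9.6) = 387 / 7.8 = 49.615 d.
At 21.2 °C: 387 / (21.2 − 9.6) = 387 / 11.6 = 33.362 d.
Difference = |49.615 − 33.362| = 16.253 ≈ 16.3 days.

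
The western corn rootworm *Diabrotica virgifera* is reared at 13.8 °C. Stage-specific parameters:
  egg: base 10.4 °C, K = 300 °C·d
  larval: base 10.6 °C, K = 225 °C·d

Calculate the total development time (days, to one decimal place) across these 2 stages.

158.5 days

egg: 300 / (13.8 − 10.4) = 300 / 3.4 = 88.235 d.
larval: 225 / (13.8 − 10.6) = 225 / 3.2 = 70.312 d.
Sum = 158.548 ≈ 158.5 days.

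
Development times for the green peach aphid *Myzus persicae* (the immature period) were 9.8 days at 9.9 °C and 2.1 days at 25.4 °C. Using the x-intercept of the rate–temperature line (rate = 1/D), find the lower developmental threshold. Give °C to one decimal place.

5.7 °C

Under the model K = D·(T − T_b), so D₁·(T₁ − T_b) = D₂·(T₂ − T_b).
9.8·(9.9 − T_b) = 2.1·(25.4 − T_b)
T_b = (9.8·9.9 − 2.1·25.4) / (9.8 − 2.1) = 43.68 / 7.7 = 5.673 °C ≈ 5.7 °C.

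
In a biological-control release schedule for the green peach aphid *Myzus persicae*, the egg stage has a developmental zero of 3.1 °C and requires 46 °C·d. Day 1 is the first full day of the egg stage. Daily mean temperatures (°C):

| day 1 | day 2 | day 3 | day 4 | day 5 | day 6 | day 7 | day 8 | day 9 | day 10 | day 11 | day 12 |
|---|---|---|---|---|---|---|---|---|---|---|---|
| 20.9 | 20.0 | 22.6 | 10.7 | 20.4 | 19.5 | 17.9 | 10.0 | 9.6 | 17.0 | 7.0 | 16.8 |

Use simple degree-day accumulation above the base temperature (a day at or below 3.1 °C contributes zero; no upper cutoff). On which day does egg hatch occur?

Daily DD above 3.1 °C: 17.8, 16.9, 19.5, 7.6, 17.3, 16.4, 14.8, 6.9, 6.5, 13.9, 3.9, 13.7.
Cumulative: 17.8, 34.7, 54.2, 61.8, 79.1, 95.5, 110.3, 117.2, 123.7, 137.6, 141.5, 155.2.
The total first reaches 46 DD on day 3.

day 3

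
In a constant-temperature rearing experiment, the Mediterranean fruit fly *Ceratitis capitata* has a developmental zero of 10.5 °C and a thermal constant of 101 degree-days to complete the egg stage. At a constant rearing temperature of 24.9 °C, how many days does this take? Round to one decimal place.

7.0 days

Daily accumulation = 24.9 − 10.5 = 14.4 DD/day.
Duration = 101 / 14.4 = 7.014 ≈ 7.0 days.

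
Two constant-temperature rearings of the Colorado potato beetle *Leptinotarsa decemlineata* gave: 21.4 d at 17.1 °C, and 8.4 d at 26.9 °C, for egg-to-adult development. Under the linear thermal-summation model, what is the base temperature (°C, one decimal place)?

Linear rate model ⇒ the product D·(T − T_b) is constant across temperatures.
21.4·(17.1 − T_b) = 8.4·(26.9 − T_b)
T_b = (21.4·17.1 − 8.4·26.9) / (21.4 − 8.4) = 139.98 / 13.0 = 10.768 °C ≈ 10.8 °C.

10.8 °C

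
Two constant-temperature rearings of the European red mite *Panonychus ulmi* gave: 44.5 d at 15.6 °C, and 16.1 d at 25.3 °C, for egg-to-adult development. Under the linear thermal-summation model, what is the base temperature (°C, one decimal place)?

Linear rate model ⇒ the product D·(T − T_b) is constant across temperatures.
44.5·(15.6 − T_b) = 16.1·(25.3 − T_b)
T_b = (44.5·15.6 − 16.1·25.3) / (44.5 − 16.1) = 286.87 / 28.4 = 10.101 °C ≈ 10.1 °C.

10.1 °C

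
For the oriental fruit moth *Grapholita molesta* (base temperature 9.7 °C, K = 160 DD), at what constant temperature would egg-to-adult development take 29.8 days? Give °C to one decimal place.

15.1 °C

Required daily accumulation = 160 / 29.8 = 5.369 DD/day.
T = T_base + 5.369 = 9.7 + 5.369 = 15.069 ≈ 15.1 °C.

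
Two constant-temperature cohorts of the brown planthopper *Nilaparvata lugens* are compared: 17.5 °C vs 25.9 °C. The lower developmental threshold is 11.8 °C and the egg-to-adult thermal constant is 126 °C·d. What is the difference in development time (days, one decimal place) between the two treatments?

13.2 days

At 17.5 °C: 126 / (17.5 − 11.8) = 126 / 5.7 = 22.105 d.
At 25.9 °C: 126 / (25.9 − 11.8) = 126 / 14.1 = 8.936 d.
Difference = |22.105 − 8.936| = 13.169 ≈ 13.2 days.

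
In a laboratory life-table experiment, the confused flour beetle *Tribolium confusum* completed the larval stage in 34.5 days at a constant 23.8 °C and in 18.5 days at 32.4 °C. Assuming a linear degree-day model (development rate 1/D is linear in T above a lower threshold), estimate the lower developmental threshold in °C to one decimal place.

13.9 °C

Equal thermal constants: D₁(T₁ − T_b) = D₂(T₂ − T_b).
34.5·(23.8 − T_b) = 18.5·(32.4 − T_b)
T_b = (34.5·23.8 − 18.5·32.4) / (34.5 − 18.5) = 221.70 / 16.0 = 13.856 °C ≈ 13.9 °C.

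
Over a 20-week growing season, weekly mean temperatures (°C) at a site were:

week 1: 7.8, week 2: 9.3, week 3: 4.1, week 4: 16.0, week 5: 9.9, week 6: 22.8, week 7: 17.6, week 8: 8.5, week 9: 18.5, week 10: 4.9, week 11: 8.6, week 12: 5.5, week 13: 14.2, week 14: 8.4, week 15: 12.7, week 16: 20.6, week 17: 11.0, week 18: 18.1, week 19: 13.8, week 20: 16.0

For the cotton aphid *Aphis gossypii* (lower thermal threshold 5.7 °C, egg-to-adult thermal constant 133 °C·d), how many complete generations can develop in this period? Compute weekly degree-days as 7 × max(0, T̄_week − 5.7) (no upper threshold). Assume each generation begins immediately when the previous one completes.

Weekly DD (7 × max(0, T̄ − 5.7)): 14.7, 25.2, 0.0, 72.1, 29.4, 119.7, 83.3, 19.6, 89.6, 0.0, 20.3, 0.0, 59.5, 18.9, 49.0, 104.3, 37.1, 86.8, 56.7, 72.1.
Season total = 958.3 DD.
Complete generations = ⌊958.3 / 133⌋ = 7.

7 generations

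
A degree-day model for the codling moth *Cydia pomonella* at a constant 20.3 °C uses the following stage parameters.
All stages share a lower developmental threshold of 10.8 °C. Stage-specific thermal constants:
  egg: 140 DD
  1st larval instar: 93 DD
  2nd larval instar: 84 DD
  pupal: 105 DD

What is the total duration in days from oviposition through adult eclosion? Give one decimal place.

Daily accumulation at 20.3 °C = 20.3 − 10.8 = 9.5 DD/day.
Total K = 140 + 93 + 84 + 105 = 422 DD.
Total duration = 422 / 9.5 = 44.421 ≈ 44.4 days.

44.4 days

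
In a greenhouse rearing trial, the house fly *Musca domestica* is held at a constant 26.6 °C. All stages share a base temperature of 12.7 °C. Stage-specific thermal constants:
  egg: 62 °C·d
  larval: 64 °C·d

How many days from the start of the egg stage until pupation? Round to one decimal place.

9.1 days

Daily accumulation at 26.6 °C = 26.6 − 12.7 = 13.9 DD/day.
Total K = 62 + 64 = 126 DD.
Total duration = 126 / 13.9 = 9.065 ≈ 9.1 days.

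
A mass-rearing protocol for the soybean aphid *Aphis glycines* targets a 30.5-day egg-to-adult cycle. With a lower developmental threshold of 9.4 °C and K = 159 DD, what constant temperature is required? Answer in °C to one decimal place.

Required daily accumulation = 159 / 30.5 = 5.213 DD/day.
T = T_base + 5.213 = 9.4 + 5.213 = 14.613 ≈ 14.6 °C.

14.6 °C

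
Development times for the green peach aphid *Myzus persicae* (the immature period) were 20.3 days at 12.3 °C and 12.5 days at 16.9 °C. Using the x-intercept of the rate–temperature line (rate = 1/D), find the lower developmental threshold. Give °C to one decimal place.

4.9 °C

Linear rate model ⇒ the product D·(T − T_b) is constant across temperatures.
20.3·(12.3 − T_b) = 12.5·(16.9 − T_b)
T_b = (20.3·12.3 − 12.5·16.9) / (20.3 − 12.5) = 38.44 / 7.8 = 4.928 °C ≈ 4.9 °C.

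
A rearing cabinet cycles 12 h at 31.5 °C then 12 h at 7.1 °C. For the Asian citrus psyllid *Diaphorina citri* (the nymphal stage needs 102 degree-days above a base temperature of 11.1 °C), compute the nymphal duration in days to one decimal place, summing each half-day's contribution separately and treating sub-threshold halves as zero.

10.0 days

Day half: max(0, 31.5 − 11.1) × 0.5 = 20.4 × 0.5 = 10.20 DD.
Night half: max(0, 7.1 − 11.1) × 0.5 = 0.0 × 0.5 = 0.00 DD.
Per 24 h: 10.20 DD/day.
Duration = 102 / 10.20 = 10.000 ≈ 10.0 days.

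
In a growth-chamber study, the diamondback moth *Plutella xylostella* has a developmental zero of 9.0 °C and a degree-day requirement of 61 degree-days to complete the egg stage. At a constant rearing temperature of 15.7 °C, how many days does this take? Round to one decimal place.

9.1 days

Daily accumulation = 15.7 − 9.0 = 6.7 DD/day.
Duration = 61 / 6.7 = 9.104 ≈ 9.1 days.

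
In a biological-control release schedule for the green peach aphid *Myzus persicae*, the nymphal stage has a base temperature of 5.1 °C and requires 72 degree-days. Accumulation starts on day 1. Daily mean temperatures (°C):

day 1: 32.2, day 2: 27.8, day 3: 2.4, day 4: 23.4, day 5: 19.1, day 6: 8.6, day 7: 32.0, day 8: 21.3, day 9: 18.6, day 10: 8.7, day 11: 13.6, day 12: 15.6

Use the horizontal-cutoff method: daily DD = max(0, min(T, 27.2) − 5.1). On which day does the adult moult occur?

Daily DD above 5.1 °C (capped at 22.1): 22.1, 22.1, 0.0, 18.3, 14.0, 3.5, 22.1, 16.2, 13.5, 3.6, 8.5, 10.5.
Cumulative: 22.1, 44.2, 44.2, 62.5, 76.5, 80.0, 102.1, 118.3, 131.8, 135.4, 143.9, 154.4.
The total first reaches 72 DD on day 5.

day 5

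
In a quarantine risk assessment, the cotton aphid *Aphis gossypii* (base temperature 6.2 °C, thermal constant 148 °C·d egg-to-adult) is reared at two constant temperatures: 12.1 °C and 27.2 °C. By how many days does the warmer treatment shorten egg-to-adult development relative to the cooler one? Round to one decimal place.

At 12.1 °C: 148 / (12.1 − 6.2) = 148 / 5.9 = 25.085 d.
At 27.2 °C: 148 / (27.2 − 6.2) = 148 / 21.0 = 7.048 d.
Difference = |25.085 − 7.048| = 18.037 ≈ 18.0 days.

18.0 days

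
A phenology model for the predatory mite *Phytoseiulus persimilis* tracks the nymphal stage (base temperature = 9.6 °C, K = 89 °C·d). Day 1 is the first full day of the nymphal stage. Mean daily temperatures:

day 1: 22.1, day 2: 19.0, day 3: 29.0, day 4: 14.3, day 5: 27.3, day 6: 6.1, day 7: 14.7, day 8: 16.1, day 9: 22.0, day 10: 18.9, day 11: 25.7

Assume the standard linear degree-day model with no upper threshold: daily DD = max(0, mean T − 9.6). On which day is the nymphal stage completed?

Daily DD above 9.6 °C: 12.5, 9.4, 19.4, 4.7, 17.7, 0.0, 5.1, 6.5, 12.4, 9.3, 16.1.
Cumulative: 12.5, 21.9, 41.3, 46.0, 63.7, 63.7, 68.8, 75.3, 87.7, 97.0, 113.1.
The total first reaches 89 DD on day 10.

day 10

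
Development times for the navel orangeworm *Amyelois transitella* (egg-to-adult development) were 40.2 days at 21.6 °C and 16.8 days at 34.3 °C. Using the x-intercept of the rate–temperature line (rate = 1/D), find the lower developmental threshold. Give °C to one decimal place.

Under the model K = D·(T − T_b), so D₁·(T₁ − T_b) = D₂·(T₂ − T_b).
40.2·(21.6 − T_b) = 16.8·(34.3 − T_b)
T_b = (40.2·21.6 − 16.8·34.3) / (40.2 − 16.8) = 292.08 / 23.4 = 12.482 °C ≈ 12.5 °C.

12.5 °C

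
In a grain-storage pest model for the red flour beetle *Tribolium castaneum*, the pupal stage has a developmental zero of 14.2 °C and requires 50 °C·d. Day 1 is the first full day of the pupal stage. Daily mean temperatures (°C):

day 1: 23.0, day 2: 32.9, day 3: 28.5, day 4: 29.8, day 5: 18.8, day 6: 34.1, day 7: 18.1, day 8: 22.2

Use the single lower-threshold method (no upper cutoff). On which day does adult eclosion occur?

Daily DD above 14.2 °C: 8.8, 18.7, 14.3, 15.6, 4.6, 19.9, 3.9, 8.0.
Cumulative: 8.8, 27.5, 41.8, 57.4, 62.0, 81.9, 85.8, 93.8.
The total first reaches 50 DD on day 4.

day 4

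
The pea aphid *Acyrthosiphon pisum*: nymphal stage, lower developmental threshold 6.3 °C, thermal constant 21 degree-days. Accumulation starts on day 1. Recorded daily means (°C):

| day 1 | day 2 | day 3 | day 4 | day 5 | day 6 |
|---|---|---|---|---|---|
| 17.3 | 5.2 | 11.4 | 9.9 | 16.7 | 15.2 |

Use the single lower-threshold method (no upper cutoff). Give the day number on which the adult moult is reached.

day 5

Daily DD above 6.3 °C: 11.0, 0.0, 5.1, 3.6, 10.4, 8.9.
Cumulative: 11.0, 11.0, 16.1, 19.7, 30.1, 39.0.
The total first reaches 21 DD on day 5.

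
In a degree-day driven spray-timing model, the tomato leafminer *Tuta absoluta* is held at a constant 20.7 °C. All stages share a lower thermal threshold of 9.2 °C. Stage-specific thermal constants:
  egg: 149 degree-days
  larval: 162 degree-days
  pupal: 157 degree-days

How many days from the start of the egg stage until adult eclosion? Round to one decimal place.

40.7 days

Daily accumulation at 20.7 °C = 20.7 − 9.2 = 11.5 DD/day.
Total K = 149 + 162 + 157 = 468 DD.
Total duration = 468 / 11.5 = 40.696 ≈ 40.7 days.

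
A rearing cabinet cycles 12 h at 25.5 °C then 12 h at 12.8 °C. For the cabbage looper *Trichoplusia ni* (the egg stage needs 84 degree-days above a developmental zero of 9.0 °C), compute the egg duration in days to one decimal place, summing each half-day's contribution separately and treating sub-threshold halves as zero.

Day half: max(0, 25.5 − 9.0) × 0.5 = 16.5 × 0.5 = 8.25 DD.
Night half: max(0, 12.8 − 9.0) × 0.5 = 3.8 × 0.5 = 1.90 DD.
Per 24 h: 10.15 DD/day.
Duration = 84 / 10.15 = 8.276 ≈ 8.3 days.

8.3 days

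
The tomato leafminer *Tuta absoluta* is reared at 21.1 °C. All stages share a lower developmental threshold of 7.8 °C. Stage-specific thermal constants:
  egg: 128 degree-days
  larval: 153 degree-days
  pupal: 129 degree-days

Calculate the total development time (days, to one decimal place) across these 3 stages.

30.8 days

Daily accumulation at 21.1 °C = 21.1 − 7.8 = 13.3 DD/day.
Total K = 128 + 153 + 129 = 410 DD.
Total duration = 410 / 13.3 = 30.827 ≈ 30.8 days.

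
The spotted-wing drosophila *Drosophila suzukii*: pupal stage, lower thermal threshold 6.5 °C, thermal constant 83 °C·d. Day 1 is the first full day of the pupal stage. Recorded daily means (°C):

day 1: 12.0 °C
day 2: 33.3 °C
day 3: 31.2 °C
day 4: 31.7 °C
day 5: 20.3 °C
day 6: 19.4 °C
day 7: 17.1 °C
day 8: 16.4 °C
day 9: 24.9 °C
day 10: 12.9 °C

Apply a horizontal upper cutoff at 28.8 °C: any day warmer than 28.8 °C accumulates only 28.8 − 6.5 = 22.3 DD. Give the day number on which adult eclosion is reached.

Daily DD above 6.5 °C (capped at 22.3): 5.5, 22.3, 22.3, 22.3, 13.8, 12.9, 10.6, 9.9, 18.4, 6.4.
Cumulative: 5.5, 27.8, 50.1, 72.4, 86.2, 99.1, 109.7, 119.6, 138.0, 144.4.
The total first reaches 83 DD on day 5.

day 5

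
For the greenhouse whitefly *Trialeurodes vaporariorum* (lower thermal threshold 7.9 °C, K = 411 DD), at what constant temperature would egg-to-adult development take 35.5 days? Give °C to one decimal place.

19.5 °C

Required daily accumulation = 411 / 35.5 = 11.577 DD/day.
T = T_base + 11.577 = 7.9 + 11.577 = 19.477 ≈ 19.5 °C.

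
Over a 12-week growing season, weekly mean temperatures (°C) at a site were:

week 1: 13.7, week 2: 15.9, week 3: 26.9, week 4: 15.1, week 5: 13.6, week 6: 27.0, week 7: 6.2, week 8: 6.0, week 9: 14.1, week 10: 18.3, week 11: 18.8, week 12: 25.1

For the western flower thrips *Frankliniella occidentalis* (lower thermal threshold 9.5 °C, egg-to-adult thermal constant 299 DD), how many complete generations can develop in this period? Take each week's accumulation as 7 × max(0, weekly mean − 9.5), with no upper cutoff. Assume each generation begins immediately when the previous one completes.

Weekly DD (7 × max(0, T̄ − 9.5)): 29.4, 44.8, 121.8, 39.2, 28.7, 122.5, 0.0, 0.0, 32.2, 61.6, 65.1, 109.2.
Season total = 654.5 DD.
Complete generations = ⌊654.5 / 299⌋ = 2.

2 generations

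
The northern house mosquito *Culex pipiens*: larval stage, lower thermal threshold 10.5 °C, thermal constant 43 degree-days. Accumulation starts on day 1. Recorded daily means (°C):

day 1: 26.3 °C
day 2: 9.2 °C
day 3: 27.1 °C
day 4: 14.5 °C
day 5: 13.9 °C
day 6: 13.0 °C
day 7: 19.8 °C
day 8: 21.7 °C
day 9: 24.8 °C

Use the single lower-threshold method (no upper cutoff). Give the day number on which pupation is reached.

Daily DD above 10.5 °C: 15.8, 0.0, 16.6, 4.0, 3.4, 2.5, 9.3, 11.2, 14.3.
Cumulative: 15.8, 15.8, 32.4, 36.4, 39.8, 42.3, 51.6, 62.8, 77.1.
The total first reaches 43 DD on day 7.

day 7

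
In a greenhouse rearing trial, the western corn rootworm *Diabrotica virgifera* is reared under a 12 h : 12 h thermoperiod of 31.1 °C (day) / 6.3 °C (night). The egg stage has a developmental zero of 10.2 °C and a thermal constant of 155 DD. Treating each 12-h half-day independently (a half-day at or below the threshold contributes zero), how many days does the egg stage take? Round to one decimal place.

Day half: max(0, 31.1 − 10.2) × 0.5 = 20.9 × 0.5 = 10.45 DD.
Night half: max(0, 6.3 − 10.2) × 0.5 = 0.0 × 0.5 = 0.00 DD.
Per 24 h: 10.45 DD/day.
Duration = 155 / 10.45 = 14.833 ≈ 14.8 days.

14.8 days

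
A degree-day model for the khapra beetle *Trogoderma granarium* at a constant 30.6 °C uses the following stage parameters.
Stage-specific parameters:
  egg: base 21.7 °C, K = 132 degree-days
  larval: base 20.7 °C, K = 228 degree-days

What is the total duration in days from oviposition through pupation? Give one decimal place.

37.9 days

egg: 132 / (30.6 − 21.7) = 132 / 8.9 = 14.831 d.
larval: 228 / (30.6 − 20.7) = 228 / 9.9 = 23.030 d.
Sum = 37.862 ≈ 37.9 days.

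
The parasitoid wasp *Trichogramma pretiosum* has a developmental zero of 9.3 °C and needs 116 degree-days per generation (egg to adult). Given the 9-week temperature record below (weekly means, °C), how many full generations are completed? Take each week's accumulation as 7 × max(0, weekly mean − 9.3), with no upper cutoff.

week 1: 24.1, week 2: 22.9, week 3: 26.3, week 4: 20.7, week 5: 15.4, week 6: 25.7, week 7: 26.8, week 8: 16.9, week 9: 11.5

Weekly DD (7 × max(0, T̄ − 9.3)): 103.6, 95.2, 119.0, 79.8, 42.7, 114.8, 122.5, 53.2, 15.4.
Season total = 746.2 DD.
Complete generations = ⌊746.2 / 116⌋ = 6.

6 generations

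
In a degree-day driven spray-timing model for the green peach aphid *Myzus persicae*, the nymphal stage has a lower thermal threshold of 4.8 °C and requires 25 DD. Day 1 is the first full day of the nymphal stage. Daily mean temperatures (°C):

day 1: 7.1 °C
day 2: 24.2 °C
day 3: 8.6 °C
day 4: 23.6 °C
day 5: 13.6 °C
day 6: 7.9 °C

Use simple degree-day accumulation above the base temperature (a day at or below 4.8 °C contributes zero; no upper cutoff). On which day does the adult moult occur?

day 3

Daily DD above 4.8 °C: 2.3, 19.4, 3.8, 18.8, 8.8, 3.1.
Cumulative: 2.3, 21.7, 25.5, 44.3, 53.1, 56.2.
The total first reaches 25 DD on day 3.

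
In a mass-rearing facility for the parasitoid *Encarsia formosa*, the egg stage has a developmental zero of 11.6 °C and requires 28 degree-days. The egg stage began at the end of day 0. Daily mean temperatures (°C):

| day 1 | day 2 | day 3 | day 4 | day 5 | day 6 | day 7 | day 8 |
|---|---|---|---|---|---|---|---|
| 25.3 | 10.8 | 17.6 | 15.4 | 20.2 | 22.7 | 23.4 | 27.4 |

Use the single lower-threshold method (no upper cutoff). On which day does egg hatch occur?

day 5

Daily DD above 11.6 °C: 13.7, 0.0, 6.0, 3.8, 8.6, 11.1, 11.8, 15.8.
Cumulative: 13.7, 13.7, 19.7, 23.5, 32.1, 43.2, 55.0, 70.8.
The total first reaches 28 DD on day 5.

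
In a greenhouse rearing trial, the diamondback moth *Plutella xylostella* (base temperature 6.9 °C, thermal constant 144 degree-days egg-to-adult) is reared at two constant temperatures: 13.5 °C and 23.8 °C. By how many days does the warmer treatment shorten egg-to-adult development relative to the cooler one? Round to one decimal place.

At 13.5 °C: 144 / (13.5 − 6.9) = 144 / 6.6 = 21.818 d.
At 23.8 °C: 144 / (23.8 − 6.9) = 144 / 16.9 = 8.521 d.
Difference = |21.818 − 8.521| = 13.297 ≈ 13.3 days.

13.3 days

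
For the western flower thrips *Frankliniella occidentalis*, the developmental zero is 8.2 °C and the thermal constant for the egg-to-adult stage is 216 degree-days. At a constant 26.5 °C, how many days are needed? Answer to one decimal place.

Daily accumulation = 26.5 − 8.2 = 18.3 DD/day.
Duration = 216 / 18.3 = 11.803 ≈ 11.8 days.

11.8 days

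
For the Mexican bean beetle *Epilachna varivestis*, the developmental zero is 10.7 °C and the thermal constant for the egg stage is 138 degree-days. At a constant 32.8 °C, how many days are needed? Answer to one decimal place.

Daily accumulation = 32.8 − 10.7 = 22.1 DD/day.
Duration = 138 / 22.1 = 6.244 ≈ 6.2 days.

6.2 days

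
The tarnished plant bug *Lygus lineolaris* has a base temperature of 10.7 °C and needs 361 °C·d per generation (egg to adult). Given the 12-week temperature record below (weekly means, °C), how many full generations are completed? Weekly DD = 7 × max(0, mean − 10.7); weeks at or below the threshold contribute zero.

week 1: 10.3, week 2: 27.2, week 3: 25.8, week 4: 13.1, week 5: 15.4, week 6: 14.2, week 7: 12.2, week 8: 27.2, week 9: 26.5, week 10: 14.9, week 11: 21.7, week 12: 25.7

2 generations

Weekly DD (7 × max(0, T̄ − 10.7)): 0.0, 115.5, 105.7, 16.8, 32.9, 24.5, 10.5, 115.5, 110.6, 29.4, 77.0, 105.0.
Season total = 743.4 DD.
Complete generations = ⌊743.4 / 361⌋ = 2.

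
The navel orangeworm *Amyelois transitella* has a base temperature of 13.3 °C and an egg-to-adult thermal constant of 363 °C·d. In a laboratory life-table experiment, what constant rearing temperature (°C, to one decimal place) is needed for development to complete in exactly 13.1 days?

41.0 °C

Required daily accumulation = 363 / 13.1 = 27.710 DD/day.
T = T_base + 27.710 = 13.3 + 27.710 = 41.010 ≈ 41.0 °C.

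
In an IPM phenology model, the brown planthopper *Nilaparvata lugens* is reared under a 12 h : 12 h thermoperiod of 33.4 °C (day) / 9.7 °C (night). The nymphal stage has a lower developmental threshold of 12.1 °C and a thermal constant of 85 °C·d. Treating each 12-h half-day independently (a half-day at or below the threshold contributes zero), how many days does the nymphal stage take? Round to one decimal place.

Day half: max(0, 33.4 − 12.1) × 0.5 = 21.3 × 0.5 = 10.65 DD.
Night half: max(0, 9.7 − 12.1) × 0.5 = 0.0 × 0.5 = 0.00 DD.
Per 24 h: 10.65 DD/day.
Duration = 85 / 10.65 = 7.981 ≈ 8.0 days.

8.0 days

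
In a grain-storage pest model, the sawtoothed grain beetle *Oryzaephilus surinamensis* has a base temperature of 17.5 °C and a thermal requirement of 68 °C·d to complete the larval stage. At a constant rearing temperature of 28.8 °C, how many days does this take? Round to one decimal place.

Daily accumulation = 28.8 − 17.5 = 11.3 DD/day.
Duration = 68 / 11.3 = 6.018 ≈ 6.0 days.

6.0 days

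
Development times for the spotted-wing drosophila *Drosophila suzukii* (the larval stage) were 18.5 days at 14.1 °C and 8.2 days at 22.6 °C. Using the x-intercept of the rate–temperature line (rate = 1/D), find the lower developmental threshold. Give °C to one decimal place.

7.3 °C

Linear rate model ⇒ the product D·(T − T_b) is constant across temperatures.
18.5·(14.1 − T_b) = 8.2·(22.6 − T_b)
T_b = (18.5·14.1 − 8.2·22.6) / (18.5 − 8.2) = 75.53 / 10.3 = 7.333 °C ≈ 7.3 °C.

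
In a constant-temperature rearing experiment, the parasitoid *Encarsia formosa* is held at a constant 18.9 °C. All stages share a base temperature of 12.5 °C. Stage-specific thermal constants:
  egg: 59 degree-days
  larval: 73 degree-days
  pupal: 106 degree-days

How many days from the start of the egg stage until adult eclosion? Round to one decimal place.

37.2 days

Daily accumulation at 18.9 °C = 18.9 − 12.5 = 6.4 DD/day.
Total K = 59 + 73 + 106 = 238 DD.
Total duration = 238 / 6.4 = 37.188 ≈ 37.2 days.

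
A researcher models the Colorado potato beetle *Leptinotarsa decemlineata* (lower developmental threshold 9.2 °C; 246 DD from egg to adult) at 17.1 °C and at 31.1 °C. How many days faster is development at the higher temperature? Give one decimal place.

At 17.1 °C: 246 / (17.1 − 9.2) = 246 / 7.9 = 31.139 d.
At 31.1 °C: 246 / (31.1 − 9.2) = 246 / 21.9 = 11.233 d.
Difference = |31.139 − 11.233| = 19.906 ≈ 19.9 days.

19.9 days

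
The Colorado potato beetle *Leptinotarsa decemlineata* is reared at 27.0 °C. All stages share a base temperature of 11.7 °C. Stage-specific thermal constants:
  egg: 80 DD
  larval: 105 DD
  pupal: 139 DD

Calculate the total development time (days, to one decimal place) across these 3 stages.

21.2 days

Daily accumulation at 27.0 °C = 27.0 − 11.7 = 15.3 DD/day.
Total K = 80 + 105 + 139 = 324 DD.
Total duration = 324 / 15.3 = 21.176 ≈ 21.2 days.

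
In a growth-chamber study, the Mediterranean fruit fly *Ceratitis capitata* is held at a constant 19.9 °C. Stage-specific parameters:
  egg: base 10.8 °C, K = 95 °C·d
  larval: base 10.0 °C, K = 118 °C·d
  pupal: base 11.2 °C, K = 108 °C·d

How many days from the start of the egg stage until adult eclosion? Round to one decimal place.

egg: 95 / (19.9 − 10.8) = 95 / 9.1 = 10.440 d.
larval: 118 / (19.9 − 10.0) = 118 / 9.9 = 11.919 d.
pupal: 108 / (19.9 − 11.2) = 108 / 8.7 = 12.414 d.
Sum = 34.773 ≈ 34.8 days.

34.8 days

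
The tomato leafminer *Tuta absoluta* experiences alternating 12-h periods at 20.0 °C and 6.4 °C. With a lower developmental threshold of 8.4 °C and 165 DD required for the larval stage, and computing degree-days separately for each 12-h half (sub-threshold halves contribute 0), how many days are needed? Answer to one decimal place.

Day half: max(0, 20.0 − 8.4) × 0.5 = 11.6 × 0.5 = 5.80 DD.
Night half: max(0, 6.4 − 8.4) × 0.5 = 0.0 × 0.5 = 0.00 DD.
Per 24 h: 5.80 DD/day.
Duration = 165 / 5.80 = 28.448 ≈ 28.4 days.

28.4 days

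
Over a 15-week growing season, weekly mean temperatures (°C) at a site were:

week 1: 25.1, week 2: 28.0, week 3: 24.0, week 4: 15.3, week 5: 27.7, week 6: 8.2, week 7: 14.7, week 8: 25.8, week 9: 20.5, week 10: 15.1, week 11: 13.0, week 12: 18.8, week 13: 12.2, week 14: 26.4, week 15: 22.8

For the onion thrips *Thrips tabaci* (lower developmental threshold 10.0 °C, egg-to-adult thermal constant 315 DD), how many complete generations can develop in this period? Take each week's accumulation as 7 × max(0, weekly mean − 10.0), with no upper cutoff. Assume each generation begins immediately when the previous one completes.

3 generations

Weekly DD (7 × max(0, T̄ − 10.0)): 105.7, 126.0, 98.0, 37.1, 123.9, 0.0, 32.9, 110.6, 73.5, 35.7, 21.0, 61.6, 15.4, 114.8, 89.6.
Season total = 1045.8 DD.
Complete generations = ⌊1045.8 / 315⌋ = 3.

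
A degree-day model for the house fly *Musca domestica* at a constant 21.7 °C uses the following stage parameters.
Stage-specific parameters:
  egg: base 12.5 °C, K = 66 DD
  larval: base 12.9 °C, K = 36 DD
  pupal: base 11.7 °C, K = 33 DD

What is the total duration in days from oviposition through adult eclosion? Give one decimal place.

14.6 days

egg: 66 / (21.7 − 12.5) = 66 / 9.2 = 7.174 d.
larval: 36 / (21.7 − 12.9) = 36 / 8.8 = 4.091 d.
pupal: 33 / (21.7 − 11.7) = 33 / 10.0 = 3.300 d.
Sum = 14.565 ≈ 14.6 days.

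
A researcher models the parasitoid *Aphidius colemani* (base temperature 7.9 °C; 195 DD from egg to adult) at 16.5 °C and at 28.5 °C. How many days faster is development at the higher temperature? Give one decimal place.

13.2 days

At 16.5 °C: 195 / (16.5 − 7.9) = 195 / 8.6 = 22.674 d.
At 28.5 °C: 195 / (28.5 − 7.9) = 195 / 20.6 = 9.466 d.
Difference = |22.674 − 9.466| = 13.208 ≈ 13.2 days.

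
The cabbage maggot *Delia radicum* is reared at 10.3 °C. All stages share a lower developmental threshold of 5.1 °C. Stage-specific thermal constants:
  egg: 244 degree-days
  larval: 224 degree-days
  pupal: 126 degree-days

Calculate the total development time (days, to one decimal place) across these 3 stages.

114.2 days

Daily accumulation at 10.3 °C = 10.3 − 5.1 = 5.2 DD/day.
Total K = 244 + 224 + 126 = 594 DD.
Total duration = 594 / 5.2 = 114.231 ≈ 114.2 days.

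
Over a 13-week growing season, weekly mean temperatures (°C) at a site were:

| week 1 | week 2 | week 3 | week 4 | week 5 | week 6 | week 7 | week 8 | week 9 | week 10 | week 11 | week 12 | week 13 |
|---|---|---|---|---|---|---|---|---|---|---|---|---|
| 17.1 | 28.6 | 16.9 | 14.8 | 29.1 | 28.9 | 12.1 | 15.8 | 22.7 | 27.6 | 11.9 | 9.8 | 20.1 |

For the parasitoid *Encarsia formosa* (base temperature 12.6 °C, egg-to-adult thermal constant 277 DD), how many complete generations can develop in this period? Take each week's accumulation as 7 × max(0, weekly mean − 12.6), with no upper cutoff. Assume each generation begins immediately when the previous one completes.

2 generations

Weekly DD (7 × max(0, T̄ − 12.6)): 31.5, 112.0, 30.1, 15.4, 115.5, 114.1, 0.0, 22.4, 70.7, 105.0, 0.0, 0.0, 52.5.
Season total = 669.2 DD.
Complete generations = ⌊669.2 / 277⌋ = 2.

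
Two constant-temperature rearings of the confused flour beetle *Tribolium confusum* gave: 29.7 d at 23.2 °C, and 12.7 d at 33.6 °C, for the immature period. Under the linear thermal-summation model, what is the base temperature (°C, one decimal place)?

Linear rate model ⇒ the product D·(T − T_b) is constant across temperatures.
29.7·(23.2 − T_b) = 12.7·(33.6 − T_b)
T_b = (29.7·23.2 − 12.7·33.6) / (29.7 − 12.7) = 262.32 / 17.0 = 15.431 °C ≈ 15.4 °C.

15.4 °C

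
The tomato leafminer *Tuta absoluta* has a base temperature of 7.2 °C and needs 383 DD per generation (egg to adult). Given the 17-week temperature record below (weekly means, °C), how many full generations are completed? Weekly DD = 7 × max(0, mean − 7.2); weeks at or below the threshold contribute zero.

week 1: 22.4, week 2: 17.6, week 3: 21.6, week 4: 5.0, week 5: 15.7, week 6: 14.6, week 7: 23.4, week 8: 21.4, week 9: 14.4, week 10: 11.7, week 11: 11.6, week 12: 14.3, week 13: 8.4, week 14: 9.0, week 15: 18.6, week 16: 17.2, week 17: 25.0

Weekly DD (7 × max(0, T̄ − 7.2)): 106.4, 72.8, 100.8, 0.0, 59.5, 51.8, 113.4, 99.4, 50.4, 31.5, 30.8, 49.7, 8.4, 12.6, 79.8, 70.0, 124.6.
Season total = 1061.9 DD.
Complete generations = ⌊1061.9 / 383⌋ = 2.

2 generations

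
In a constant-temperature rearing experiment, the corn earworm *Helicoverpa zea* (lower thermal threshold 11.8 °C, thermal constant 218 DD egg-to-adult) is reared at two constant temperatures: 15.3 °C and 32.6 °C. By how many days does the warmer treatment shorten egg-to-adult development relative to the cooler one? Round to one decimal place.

51.8 days

At 15.3 °C: 218 / (15.3 − 11.8) = 218 / 3.5 = 62.286 d.
At 32.6 °C: 218 / (32.6 − 11.8) = 218 / 20.8 = 10.481 d.
Difference = |62.286 − 10.481| = 51.805 ≈ 51.8 days.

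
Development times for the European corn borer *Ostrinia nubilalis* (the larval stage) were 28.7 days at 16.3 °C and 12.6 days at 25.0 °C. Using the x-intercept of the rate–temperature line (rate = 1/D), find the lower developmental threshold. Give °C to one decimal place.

9.5 °C

Linear rate model ⇒ the product D·(T − T_b) is constant across temperatures.
28.7·(16.3 − T_b) = 12.6·(25.0 − T_b)
T_b = (28.7·16.3 − 12.6·25.0) / (28.7 − 12.6) = 152.81 / 16.1 = 9.491 °C ≈ 9.5 °C.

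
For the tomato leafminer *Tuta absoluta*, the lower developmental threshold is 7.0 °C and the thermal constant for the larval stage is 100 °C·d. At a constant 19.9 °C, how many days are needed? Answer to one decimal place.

Daily accumulation = 19.9 − 7.0 = 12.9 DD/day.
Duration = 100 / 12.9 = 7.752 ≈ 7.8 days.

7.8 days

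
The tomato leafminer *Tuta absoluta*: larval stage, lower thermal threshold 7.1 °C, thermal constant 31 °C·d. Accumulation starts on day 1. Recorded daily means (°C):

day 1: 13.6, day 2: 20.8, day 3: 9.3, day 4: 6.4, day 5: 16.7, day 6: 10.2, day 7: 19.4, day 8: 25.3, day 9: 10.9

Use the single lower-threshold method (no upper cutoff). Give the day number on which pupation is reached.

Daily DD above 7.1 °C: 6.5, 13.7, 2.2, 0.0, 9.6, 3.1, 12.3, 18.2, 3.8.
Cumulative: 6.5, 20.2, 22.4, 22.4, 32.0, 35.1, 47.4, 65.6, 69.4.
The total first reaches 31 DD on day 5.

day 5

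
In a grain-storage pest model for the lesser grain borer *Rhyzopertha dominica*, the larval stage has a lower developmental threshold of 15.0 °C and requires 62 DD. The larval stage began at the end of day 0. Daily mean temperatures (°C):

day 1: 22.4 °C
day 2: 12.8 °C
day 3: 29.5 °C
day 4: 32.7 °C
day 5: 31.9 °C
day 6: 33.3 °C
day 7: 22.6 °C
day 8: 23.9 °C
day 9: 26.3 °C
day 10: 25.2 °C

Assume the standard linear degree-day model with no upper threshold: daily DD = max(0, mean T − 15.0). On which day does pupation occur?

day 6

Daily DD above 15.0 °C: 7.4, 0.0, 14.5, 17.7, 16.9, 18.3, 7.6, 8.9, 11.3, 10.2.
Cumulative: 7.4, 7.4, 21.9, 39.6, 56.5, 74.8, 82.4, 91.3, 102.6, 112.8.
The total first reaches 62 DD on day 6.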